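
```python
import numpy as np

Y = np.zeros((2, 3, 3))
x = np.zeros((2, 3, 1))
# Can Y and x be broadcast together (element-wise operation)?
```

Yes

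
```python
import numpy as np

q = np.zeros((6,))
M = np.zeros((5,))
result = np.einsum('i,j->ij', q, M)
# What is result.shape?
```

(6, 5)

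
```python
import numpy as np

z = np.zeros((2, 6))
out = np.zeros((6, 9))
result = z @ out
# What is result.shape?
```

(2, 9)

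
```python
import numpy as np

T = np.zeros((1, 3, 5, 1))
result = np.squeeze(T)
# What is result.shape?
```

(3, 5)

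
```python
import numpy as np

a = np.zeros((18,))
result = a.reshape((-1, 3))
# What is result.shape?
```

(6, 3)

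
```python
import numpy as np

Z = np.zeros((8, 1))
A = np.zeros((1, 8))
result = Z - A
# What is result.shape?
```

(8, 8)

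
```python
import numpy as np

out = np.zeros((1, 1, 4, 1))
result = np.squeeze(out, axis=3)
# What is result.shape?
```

(1, 1, 4)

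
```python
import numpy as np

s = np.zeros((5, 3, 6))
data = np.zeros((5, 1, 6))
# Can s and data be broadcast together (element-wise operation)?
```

Yes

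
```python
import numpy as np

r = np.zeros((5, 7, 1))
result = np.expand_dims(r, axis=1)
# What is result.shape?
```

(5, 1, 7, 1)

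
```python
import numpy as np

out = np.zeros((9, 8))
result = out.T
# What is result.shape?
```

(8, 9)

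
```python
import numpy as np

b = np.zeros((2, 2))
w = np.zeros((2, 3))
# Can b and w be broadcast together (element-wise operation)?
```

No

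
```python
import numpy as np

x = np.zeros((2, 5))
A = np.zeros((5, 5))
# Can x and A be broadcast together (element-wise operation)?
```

No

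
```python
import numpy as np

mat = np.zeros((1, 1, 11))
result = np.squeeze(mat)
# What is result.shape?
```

(11,)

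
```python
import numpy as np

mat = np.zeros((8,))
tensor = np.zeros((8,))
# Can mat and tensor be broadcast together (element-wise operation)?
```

Yes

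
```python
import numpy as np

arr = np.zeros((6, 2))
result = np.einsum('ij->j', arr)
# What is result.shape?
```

(2,)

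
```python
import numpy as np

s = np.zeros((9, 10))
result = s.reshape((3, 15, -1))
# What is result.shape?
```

(3, 15, 2)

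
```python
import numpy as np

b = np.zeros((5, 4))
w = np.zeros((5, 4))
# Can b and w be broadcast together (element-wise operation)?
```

Yes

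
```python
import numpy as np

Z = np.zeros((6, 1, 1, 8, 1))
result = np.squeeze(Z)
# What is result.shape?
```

(6, 8)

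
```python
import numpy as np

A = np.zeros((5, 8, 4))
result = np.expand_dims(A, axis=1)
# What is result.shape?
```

(5, 1, 8, 4)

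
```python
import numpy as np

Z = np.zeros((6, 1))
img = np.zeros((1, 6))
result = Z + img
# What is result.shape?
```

(6, 6)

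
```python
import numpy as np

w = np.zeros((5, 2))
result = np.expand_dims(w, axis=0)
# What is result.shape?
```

(1, 5, 2)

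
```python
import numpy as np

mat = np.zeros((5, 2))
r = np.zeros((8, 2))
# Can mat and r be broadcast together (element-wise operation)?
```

No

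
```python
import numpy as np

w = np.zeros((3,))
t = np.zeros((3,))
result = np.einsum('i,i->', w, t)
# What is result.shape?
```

()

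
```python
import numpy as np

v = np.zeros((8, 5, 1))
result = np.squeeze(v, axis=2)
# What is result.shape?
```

(8, 5)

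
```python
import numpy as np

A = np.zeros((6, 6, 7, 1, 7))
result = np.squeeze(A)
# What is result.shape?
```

(6, 6, 7, 7)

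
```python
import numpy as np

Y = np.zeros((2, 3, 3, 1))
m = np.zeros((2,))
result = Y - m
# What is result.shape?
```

(2, 3, 3, 2)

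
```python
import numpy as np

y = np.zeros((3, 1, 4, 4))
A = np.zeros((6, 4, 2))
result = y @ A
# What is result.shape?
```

(3, 6, 4, 2)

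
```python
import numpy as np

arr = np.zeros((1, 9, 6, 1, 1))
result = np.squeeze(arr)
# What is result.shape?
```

(9, 6)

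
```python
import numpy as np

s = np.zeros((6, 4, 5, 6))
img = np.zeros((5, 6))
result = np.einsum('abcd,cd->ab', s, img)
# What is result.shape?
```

(6, 4)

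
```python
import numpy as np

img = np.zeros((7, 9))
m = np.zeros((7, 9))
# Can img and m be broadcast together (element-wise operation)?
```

Yes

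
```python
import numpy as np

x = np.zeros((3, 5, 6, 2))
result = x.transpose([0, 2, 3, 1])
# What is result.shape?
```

(3, 6, 2, 5)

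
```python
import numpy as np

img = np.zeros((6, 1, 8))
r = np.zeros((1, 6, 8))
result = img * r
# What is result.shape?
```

(6, 6, 8)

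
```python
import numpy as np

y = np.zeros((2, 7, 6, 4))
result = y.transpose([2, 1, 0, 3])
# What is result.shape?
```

(6, 7, 2, 4)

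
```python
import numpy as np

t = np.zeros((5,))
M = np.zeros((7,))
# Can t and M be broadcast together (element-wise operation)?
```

No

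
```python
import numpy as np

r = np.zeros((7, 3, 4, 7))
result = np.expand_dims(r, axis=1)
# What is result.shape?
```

(7, 1, 3, 4, 7)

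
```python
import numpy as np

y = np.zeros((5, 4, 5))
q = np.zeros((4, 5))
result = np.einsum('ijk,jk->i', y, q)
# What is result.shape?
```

(5,)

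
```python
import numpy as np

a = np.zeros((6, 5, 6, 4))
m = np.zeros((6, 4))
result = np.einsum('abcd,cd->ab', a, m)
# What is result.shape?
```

(6, 5)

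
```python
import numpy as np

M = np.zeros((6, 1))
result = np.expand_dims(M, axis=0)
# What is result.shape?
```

(1, 6, 1)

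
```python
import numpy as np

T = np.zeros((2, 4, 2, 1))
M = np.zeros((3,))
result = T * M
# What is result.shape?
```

(2, 4, 2, 3)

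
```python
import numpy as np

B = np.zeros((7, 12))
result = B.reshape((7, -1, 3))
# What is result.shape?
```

(7, 4, 3)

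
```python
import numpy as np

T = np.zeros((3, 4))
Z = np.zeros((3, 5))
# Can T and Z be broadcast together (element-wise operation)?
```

No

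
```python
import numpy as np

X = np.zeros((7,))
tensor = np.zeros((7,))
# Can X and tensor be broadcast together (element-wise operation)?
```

Yes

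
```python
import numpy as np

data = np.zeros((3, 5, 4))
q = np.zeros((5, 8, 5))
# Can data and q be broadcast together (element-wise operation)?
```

No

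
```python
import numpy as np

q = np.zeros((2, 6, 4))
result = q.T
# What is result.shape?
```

(4, 6, 2)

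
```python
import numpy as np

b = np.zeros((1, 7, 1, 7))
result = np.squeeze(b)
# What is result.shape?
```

(7, 7)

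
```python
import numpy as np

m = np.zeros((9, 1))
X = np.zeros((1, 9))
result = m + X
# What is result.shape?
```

(9, 9)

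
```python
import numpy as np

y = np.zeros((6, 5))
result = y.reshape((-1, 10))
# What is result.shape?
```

(3, 10)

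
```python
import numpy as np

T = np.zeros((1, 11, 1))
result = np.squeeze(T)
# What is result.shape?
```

(11,)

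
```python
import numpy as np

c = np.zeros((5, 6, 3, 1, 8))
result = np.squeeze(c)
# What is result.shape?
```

(5, 6, 3, 8)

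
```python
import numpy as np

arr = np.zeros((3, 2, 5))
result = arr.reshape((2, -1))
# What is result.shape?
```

(2, 15)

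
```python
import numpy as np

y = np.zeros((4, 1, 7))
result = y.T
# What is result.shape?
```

(7, 1, 4)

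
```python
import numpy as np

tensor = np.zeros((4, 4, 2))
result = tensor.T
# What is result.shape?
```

(2, 4, 4)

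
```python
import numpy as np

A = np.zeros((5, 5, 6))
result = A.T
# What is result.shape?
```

(6, 5, 5)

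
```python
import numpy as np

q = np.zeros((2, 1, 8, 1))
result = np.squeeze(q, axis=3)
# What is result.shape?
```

(2, 1, 8)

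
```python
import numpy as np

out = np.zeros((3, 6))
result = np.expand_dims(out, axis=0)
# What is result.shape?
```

(1, 3, 6)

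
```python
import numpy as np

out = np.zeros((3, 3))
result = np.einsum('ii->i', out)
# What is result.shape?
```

(3,)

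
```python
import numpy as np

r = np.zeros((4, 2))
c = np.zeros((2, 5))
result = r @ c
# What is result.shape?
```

(4, 5)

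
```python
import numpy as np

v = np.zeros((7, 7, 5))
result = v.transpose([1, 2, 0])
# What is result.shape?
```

(7, 5, 7)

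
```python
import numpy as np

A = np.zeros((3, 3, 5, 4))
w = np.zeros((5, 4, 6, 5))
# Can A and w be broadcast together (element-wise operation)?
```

No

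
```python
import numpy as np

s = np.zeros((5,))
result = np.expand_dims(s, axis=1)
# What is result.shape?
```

(5, 1)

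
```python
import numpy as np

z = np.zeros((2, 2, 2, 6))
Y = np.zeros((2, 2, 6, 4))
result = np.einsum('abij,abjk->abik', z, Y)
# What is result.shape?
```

(2, 2, 2, 4)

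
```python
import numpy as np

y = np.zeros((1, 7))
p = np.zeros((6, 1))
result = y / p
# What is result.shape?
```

(6, 7)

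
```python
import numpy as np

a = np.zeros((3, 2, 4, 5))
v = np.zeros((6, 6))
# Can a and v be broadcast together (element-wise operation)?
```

No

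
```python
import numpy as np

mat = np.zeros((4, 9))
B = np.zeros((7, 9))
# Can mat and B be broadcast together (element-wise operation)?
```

No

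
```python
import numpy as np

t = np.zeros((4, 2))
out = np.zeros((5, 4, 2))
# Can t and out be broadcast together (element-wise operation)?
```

Yes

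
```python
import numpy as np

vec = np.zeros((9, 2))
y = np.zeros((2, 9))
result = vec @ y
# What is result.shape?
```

(9, 9)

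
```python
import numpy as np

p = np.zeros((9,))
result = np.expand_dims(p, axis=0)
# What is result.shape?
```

(1, 9)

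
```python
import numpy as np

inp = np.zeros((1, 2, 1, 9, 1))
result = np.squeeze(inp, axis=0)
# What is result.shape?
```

(2, 1, 9, 1)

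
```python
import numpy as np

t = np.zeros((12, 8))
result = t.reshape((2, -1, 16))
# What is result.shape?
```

(2, 3, 16)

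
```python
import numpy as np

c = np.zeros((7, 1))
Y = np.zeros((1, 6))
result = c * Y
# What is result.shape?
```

(7, 6)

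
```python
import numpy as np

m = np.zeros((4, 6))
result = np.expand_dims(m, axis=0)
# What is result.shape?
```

(1, 4, 6)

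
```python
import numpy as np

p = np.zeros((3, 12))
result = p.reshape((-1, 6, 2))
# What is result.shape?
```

(3, 6, 2)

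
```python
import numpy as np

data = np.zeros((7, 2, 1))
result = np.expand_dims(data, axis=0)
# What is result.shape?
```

(1, 7, 2, 1)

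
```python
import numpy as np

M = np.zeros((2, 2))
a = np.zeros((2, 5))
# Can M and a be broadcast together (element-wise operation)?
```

No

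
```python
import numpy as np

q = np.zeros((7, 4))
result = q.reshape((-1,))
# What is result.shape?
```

(28,)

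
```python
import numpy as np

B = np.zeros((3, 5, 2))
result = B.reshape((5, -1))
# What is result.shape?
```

(5, 6)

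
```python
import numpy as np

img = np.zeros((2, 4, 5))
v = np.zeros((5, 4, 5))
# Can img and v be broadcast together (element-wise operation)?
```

No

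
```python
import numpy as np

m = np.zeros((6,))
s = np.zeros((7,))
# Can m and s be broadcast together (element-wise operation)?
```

No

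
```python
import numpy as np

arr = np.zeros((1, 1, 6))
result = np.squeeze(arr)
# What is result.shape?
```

(6,)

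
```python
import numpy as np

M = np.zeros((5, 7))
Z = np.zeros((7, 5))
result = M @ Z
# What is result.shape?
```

(5, 5)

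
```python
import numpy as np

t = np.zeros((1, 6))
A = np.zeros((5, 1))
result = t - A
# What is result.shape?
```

(5, 6)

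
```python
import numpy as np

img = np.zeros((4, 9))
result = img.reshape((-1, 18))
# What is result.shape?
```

(2, 18)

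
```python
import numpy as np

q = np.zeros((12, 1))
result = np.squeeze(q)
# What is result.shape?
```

(12,)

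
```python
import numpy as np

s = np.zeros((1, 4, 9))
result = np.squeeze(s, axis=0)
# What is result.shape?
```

(4, 9)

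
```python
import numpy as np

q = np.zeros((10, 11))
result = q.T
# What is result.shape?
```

(11, 10)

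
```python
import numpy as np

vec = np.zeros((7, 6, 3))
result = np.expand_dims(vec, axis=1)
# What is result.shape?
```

(7, 1, 6, 3)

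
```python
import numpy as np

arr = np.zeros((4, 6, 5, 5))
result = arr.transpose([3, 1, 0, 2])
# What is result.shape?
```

(5, 6, 4, 5)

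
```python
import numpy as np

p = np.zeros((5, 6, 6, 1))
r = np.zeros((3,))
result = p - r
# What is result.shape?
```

(5, 6, 6, 3)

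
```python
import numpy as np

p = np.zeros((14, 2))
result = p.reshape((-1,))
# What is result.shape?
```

(28,)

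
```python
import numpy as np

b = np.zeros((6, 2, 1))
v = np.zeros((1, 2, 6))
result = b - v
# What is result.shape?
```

(6, 2, 6)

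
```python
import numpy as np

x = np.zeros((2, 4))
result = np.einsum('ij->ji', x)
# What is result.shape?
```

(4, 2)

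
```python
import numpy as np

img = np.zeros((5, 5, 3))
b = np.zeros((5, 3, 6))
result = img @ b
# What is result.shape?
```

(5, 5, 6)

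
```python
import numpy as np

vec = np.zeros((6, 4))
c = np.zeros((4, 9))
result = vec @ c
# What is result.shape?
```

(6, 9)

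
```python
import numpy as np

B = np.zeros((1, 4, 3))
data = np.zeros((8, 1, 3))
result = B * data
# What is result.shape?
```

(8, 4, 3)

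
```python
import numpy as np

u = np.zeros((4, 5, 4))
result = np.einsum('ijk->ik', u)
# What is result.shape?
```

(4, 4)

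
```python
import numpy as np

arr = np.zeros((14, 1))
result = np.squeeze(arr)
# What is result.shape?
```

(14,)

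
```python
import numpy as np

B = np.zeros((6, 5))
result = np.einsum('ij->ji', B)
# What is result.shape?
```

(5, 6)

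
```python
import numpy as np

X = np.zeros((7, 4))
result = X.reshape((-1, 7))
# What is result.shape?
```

(4, 7)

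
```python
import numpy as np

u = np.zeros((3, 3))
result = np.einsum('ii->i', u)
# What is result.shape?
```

(3,)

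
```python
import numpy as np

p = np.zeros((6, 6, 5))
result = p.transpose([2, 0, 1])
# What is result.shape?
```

(5, 6, 6)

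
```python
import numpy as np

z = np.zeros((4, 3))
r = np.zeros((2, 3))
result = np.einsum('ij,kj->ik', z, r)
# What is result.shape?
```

(4, 2)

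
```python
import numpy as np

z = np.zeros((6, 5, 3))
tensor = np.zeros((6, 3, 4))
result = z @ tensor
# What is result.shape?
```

(6, 5, 4)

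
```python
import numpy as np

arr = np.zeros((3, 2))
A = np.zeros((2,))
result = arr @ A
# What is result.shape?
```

(3,)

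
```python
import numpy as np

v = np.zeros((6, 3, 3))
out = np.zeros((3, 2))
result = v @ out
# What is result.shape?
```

(6, 3, 2)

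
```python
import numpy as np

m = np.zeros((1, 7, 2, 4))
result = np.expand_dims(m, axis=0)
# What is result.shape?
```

(1, 1, 7, 2, 4)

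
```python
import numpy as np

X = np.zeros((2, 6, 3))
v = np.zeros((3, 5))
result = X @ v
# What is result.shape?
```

(2, 6, 5)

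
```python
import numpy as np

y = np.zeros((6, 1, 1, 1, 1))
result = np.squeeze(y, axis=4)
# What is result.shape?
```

(6, 1, 1, 1)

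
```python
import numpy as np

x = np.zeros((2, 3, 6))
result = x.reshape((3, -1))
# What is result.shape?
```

(3, 12)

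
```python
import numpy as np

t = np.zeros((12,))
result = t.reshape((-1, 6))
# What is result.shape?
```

(2, 6)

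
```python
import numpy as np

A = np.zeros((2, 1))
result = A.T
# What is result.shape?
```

(1, 2)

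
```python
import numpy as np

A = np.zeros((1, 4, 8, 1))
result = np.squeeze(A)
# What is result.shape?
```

(4, 8)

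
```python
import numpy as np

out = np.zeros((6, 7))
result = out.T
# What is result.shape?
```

(7, 6)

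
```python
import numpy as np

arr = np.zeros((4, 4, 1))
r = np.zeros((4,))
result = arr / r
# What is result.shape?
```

(4, 4, 4)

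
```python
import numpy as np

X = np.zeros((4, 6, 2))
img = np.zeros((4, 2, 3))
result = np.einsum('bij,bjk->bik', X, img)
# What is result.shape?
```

(4, 6, 3)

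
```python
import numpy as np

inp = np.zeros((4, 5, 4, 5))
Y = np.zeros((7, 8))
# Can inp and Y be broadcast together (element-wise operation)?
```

No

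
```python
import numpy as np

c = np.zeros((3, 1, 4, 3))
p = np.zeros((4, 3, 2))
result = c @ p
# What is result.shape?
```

(3, 4, 4, 2)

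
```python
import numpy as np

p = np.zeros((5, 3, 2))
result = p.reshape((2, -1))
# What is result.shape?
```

(2, 15)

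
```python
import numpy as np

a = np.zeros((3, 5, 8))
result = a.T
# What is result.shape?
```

(8, 5, 3)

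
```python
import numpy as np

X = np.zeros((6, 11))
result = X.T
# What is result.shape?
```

(11, 6)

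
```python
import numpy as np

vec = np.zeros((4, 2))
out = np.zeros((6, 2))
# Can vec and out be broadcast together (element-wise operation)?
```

No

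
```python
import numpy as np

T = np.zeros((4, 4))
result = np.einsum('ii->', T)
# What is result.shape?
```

()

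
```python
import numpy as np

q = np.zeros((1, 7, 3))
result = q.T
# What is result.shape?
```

(3, 7, 1)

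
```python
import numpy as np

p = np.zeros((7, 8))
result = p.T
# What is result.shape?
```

(8, 7)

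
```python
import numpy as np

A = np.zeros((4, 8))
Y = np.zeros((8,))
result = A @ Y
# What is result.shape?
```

(4,)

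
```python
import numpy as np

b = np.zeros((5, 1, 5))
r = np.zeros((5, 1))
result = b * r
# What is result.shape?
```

(5, 5, 5)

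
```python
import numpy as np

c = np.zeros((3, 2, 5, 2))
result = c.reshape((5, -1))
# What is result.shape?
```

(5, 12)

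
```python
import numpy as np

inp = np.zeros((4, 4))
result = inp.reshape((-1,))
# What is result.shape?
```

(16,)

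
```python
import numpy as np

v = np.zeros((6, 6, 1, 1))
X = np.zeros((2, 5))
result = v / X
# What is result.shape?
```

(6, 6, 2, 5)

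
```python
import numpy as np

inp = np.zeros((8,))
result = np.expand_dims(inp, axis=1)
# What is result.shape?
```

(8, 1)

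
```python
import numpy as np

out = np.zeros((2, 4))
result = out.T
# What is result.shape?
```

(4, 2)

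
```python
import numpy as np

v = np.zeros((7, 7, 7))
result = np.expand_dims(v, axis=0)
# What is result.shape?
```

(1, 7, 7, 7)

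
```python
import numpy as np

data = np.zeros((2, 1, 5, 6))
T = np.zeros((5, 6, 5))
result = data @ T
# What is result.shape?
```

(2, 5, 5, 5)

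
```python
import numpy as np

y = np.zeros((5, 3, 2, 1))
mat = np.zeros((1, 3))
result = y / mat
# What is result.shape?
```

(5, 3, 2, 3)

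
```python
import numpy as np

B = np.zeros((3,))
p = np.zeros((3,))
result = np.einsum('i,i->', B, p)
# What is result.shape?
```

()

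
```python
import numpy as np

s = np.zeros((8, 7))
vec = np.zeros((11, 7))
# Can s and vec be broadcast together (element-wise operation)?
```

No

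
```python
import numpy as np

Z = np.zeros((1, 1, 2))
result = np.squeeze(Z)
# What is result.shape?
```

(2,)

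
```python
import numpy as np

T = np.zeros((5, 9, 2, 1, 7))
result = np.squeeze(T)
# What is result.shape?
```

(5, 9, 2, 7)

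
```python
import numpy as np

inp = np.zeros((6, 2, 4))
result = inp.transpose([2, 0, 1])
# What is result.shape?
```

(4, 6, 2)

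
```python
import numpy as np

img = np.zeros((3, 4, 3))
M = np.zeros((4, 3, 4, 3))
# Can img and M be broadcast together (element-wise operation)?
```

Yes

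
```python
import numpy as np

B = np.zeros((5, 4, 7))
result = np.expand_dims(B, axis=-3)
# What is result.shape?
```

(5, 1, 4, 7)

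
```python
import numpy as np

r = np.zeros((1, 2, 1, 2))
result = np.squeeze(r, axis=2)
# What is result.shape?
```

(1, 2, 2)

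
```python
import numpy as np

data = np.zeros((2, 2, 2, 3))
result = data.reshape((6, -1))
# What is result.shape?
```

(6, 4)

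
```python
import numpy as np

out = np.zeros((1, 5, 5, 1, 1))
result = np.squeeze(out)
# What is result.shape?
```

(5, 5)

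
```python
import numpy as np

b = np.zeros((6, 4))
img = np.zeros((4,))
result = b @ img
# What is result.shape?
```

(6,)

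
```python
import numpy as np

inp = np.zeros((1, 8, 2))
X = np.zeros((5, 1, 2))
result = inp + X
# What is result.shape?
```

(5, 8, 2)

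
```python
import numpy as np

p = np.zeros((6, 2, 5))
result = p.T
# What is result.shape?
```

(5, 2, 6)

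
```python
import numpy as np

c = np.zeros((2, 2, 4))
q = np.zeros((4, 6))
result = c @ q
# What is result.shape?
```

(2, 2, 6)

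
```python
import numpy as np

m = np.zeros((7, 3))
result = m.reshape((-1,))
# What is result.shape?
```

(21,)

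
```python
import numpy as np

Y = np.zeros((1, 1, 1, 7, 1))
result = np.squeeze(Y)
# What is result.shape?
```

(7,)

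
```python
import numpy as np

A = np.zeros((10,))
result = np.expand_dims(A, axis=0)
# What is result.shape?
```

(1, 10)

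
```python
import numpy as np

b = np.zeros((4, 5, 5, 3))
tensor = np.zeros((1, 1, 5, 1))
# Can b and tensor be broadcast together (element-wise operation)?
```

Yes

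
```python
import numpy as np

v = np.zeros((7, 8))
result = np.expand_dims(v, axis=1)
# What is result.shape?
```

(7, 1, 8)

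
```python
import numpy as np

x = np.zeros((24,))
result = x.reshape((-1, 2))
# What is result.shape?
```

(12, 2)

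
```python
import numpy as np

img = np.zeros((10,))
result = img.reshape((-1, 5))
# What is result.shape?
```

(2, 5)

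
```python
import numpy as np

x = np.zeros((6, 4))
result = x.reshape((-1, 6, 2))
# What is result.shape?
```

(2, 6, 2)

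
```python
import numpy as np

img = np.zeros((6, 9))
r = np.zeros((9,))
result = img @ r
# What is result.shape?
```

(6,)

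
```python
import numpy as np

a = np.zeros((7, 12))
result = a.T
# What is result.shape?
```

(12, 7)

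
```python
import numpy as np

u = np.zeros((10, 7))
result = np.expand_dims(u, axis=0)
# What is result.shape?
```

(1, 10, 7)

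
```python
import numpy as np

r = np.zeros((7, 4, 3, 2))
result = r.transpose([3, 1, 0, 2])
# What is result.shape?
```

(2, 4, 7, 3)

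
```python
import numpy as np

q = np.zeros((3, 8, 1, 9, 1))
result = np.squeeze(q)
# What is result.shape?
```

(3, 8, 9)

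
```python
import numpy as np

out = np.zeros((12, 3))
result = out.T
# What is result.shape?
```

(3, 12)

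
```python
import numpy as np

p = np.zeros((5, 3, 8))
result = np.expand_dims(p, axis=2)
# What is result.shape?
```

(5, 3, 1, 8)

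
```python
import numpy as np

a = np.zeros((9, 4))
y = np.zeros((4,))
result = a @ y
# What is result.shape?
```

(9,)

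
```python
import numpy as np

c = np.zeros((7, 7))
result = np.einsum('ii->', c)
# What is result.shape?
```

()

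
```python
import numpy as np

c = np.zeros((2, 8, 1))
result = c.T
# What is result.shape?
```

(1, 8, 2)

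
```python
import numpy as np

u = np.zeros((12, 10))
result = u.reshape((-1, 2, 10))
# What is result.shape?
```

(6, 2, 10)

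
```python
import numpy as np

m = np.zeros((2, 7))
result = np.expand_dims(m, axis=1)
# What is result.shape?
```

(2, 1, 7)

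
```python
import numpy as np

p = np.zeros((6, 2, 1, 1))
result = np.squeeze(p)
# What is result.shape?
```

(6, 2)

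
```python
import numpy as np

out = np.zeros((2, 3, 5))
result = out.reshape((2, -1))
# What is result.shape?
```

(2, 15)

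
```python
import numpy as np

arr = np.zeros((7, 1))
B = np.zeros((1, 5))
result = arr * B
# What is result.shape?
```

(7, 5)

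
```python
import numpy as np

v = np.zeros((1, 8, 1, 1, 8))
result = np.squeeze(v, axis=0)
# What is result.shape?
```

(8, 1, 1, 8)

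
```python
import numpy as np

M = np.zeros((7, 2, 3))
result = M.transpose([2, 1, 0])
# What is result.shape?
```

(3, 2, 7)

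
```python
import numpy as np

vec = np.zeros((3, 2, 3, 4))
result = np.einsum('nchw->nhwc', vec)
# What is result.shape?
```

(3, 3, 4, 2)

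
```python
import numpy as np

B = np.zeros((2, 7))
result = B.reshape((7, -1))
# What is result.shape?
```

(7, 2)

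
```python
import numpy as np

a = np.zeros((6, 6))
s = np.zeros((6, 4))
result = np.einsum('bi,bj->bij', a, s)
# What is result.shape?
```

(6, 6, 4)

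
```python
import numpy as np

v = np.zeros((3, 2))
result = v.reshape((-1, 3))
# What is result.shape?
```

(2, 3)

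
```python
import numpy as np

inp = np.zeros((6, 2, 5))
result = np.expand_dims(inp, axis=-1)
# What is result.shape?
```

(6, 2, 5, 1)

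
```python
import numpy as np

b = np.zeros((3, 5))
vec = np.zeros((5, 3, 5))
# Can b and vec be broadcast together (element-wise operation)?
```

Yes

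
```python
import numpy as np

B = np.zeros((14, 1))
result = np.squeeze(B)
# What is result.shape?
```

(14,)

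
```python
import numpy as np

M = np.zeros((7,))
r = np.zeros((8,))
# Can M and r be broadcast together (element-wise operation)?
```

No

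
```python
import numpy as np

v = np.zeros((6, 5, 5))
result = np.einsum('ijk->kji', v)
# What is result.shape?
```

(5, 5, 6)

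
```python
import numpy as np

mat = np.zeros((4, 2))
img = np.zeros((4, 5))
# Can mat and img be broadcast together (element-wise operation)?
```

No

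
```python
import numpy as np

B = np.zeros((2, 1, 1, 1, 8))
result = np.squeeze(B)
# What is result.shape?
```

(2, 8)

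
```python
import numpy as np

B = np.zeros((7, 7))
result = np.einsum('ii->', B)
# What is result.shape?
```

()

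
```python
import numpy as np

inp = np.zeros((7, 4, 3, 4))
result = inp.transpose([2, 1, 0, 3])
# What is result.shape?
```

(3, 4, 7, 4)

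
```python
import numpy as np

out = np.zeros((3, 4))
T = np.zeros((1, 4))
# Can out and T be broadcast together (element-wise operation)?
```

Yes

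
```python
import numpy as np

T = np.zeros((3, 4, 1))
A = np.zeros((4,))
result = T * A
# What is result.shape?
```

(3, 4, 4)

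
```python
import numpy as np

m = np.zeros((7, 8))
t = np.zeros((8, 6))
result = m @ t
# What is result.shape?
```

(7, 6)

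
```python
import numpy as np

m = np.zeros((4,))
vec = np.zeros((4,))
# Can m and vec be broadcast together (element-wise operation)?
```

Yes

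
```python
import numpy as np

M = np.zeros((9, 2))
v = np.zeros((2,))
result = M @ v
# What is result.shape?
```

(9,)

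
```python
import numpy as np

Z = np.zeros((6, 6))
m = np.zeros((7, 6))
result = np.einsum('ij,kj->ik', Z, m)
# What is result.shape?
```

(6, 7)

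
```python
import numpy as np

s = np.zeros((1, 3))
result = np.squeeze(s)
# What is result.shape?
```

(3,)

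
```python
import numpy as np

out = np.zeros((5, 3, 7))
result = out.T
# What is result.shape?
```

(7, 3, 5)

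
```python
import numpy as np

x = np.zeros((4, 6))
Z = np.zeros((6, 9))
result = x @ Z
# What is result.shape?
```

(4, 9)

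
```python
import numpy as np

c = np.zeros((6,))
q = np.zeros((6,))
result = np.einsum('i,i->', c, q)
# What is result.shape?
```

()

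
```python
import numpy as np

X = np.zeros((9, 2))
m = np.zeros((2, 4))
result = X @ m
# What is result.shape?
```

(9, 4)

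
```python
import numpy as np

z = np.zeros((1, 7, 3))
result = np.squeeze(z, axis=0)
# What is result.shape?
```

(7, 3)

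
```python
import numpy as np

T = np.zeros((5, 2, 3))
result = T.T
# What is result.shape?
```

(3, 2, 5)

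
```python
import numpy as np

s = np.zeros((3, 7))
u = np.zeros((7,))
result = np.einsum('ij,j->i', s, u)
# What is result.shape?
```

(3,)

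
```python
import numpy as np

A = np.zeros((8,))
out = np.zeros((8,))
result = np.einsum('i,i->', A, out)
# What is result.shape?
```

()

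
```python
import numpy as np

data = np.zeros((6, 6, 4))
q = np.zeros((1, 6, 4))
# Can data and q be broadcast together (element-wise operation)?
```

Yes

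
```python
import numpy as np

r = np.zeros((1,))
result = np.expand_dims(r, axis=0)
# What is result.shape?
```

(1, 1)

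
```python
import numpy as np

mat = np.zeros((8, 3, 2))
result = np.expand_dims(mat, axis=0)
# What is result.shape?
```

(1, 8, 3, 2)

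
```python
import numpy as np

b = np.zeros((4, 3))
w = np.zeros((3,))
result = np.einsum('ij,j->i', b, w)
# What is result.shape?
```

(4,)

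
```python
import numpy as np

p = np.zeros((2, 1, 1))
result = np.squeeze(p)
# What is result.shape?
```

(2,)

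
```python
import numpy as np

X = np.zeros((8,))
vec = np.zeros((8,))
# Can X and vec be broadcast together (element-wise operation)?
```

Yes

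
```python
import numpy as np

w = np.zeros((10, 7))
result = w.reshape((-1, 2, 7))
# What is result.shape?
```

(5, 2, 7)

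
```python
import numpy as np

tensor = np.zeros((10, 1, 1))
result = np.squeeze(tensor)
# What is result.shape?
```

(10,)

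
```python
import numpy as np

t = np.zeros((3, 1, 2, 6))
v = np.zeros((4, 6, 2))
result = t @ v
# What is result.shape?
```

(3, 4, 2, 2)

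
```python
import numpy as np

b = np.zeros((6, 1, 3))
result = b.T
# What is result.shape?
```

(3, 1, 6)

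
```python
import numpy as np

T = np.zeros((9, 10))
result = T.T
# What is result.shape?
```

(10, 9)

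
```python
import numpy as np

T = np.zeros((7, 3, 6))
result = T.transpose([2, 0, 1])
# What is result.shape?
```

(6, 7, 3)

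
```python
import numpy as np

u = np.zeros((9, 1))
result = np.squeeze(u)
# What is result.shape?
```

(9,)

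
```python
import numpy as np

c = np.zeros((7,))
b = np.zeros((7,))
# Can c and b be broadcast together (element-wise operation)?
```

Yes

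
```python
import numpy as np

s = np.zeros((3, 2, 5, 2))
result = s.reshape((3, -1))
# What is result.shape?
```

(3, 20)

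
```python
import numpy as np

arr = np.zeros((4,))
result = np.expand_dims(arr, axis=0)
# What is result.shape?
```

(1, 4)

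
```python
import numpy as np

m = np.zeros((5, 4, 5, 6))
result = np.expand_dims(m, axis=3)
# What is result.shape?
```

(5, 4, 5, 1, 6)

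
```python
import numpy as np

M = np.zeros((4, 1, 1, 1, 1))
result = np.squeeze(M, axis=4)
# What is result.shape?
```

(4, 1, 1, 1)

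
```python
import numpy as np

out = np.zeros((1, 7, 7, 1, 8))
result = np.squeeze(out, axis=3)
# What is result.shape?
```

(1, 7, 7, 8)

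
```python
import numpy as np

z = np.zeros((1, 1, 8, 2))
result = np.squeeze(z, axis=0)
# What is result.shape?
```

(1, 8, 2)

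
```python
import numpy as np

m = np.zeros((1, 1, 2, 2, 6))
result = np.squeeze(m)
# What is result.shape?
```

(2, 2, 6)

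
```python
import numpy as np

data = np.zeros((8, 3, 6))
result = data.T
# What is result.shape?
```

(6, 3, 8)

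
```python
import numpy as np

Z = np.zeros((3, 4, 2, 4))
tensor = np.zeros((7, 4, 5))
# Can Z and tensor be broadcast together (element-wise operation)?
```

No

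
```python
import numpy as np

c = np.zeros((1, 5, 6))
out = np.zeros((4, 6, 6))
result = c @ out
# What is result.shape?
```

(4, 5, 6)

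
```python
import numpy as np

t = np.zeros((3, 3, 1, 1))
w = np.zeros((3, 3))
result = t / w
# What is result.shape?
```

(3, 3, 3, 3)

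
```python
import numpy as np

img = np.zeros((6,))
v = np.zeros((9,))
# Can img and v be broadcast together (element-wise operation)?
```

No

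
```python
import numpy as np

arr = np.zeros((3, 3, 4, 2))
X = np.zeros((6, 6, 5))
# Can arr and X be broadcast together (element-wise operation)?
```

No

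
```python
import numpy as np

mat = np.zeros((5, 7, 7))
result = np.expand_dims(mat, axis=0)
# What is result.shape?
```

(1, 5, 7, 7)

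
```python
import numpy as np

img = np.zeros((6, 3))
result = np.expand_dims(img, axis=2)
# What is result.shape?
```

(6, 3, 1)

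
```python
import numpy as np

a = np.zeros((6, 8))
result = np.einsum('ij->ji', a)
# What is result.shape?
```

(8, 6)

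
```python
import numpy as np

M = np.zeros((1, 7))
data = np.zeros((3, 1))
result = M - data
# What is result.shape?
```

(3, 7)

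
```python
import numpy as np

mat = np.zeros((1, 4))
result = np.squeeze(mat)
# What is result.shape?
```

(4,)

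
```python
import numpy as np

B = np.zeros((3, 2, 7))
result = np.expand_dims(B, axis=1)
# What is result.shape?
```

(3, 1, 2, 7)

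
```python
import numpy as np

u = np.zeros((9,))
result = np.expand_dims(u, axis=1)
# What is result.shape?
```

(9, 1)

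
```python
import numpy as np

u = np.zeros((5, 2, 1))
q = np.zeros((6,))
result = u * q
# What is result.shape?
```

(5, 2, 6)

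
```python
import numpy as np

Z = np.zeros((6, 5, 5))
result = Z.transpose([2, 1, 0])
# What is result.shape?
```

(5, 5, 6)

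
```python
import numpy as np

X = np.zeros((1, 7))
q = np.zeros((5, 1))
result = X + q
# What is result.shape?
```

(5, 7)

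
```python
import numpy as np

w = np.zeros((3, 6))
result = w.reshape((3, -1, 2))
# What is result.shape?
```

(3, 3, 2)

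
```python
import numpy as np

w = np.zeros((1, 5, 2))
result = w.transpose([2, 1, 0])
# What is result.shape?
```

(2, 5, 1)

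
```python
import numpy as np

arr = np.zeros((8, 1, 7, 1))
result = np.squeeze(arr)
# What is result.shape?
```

(8, 7)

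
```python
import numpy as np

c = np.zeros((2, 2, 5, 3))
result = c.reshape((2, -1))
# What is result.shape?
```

(2, 30)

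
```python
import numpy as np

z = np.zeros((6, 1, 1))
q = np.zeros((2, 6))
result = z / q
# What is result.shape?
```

(6, 2, 6)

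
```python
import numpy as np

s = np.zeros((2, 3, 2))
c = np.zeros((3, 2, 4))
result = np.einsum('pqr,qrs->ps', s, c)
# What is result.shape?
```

(2, 4)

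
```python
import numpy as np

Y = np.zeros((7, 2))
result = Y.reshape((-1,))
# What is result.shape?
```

(14,)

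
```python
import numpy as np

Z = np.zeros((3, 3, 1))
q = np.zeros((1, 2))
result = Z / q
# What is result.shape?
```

(3, 3, 2)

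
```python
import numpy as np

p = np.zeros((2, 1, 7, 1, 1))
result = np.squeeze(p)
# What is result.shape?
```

(2, 7)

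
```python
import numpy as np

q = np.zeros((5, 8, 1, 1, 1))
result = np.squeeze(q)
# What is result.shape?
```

(5, 8)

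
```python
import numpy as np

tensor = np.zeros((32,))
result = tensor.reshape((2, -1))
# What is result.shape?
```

(2, 16)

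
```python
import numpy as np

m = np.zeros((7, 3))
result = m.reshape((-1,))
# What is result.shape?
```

(21,)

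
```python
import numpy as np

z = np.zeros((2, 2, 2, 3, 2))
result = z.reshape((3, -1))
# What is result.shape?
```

(3, 16)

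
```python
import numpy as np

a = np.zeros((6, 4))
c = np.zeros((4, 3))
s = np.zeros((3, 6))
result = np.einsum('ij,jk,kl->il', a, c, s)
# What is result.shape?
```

(6, 6)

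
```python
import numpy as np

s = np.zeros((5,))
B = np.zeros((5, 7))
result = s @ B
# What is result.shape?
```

(7,)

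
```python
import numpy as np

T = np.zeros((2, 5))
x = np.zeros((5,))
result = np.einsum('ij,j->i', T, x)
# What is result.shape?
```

(2,)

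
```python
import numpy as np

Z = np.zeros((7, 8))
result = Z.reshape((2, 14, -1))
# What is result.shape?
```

(2, 14, 2)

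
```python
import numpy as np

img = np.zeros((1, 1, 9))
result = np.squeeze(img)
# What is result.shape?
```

(9,)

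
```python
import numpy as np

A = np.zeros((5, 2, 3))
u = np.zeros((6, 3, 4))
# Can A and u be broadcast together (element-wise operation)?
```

No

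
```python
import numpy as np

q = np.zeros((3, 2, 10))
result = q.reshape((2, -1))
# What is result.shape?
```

(2, 30)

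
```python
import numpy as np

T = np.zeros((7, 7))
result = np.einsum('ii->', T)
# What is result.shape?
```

()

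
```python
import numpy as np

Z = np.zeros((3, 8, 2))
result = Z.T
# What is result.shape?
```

(2, 8, 3)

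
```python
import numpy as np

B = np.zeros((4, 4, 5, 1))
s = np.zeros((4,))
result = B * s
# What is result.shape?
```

(4, 4, 5, 4)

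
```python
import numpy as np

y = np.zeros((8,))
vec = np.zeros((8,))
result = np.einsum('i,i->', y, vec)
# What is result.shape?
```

()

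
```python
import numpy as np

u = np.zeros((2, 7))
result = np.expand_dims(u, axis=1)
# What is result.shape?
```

(2, 1, 7)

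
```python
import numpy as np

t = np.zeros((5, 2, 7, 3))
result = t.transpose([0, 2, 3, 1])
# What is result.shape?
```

(5, 7, 3, 2)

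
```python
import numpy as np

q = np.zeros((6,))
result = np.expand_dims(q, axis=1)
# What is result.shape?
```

(6, 1)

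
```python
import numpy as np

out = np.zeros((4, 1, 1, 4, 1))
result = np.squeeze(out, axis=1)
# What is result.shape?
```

(4, 1, 4, 1)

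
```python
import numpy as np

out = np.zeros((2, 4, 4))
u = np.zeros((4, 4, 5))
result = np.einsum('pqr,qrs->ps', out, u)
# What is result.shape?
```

(2, 5)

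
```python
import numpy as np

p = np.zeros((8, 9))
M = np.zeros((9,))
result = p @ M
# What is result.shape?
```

(8,)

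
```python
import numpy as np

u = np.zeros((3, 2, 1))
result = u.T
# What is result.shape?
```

(1, 2, 3)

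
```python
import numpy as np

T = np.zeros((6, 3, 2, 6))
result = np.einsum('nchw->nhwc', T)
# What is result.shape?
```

(6, 2, 6, 3)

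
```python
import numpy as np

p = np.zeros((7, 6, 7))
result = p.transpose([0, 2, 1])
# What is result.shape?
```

(7, 7, 6)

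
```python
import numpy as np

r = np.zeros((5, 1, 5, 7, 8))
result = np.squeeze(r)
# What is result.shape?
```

(5, 5, 7, 8)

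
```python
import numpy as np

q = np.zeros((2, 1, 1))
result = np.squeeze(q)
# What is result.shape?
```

(2,)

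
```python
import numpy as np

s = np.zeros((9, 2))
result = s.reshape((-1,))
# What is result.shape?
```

(18,)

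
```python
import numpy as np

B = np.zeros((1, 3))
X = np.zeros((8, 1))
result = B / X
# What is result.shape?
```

(8, 3)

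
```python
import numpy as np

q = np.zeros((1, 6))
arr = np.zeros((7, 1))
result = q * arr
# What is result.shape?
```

(7, 6)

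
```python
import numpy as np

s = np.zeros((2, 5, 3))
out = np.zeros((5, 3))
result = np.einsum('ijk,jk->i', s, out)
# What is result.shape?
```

(2,)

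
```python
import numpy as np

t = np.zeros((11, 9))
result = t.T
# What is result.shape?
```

(9, 11)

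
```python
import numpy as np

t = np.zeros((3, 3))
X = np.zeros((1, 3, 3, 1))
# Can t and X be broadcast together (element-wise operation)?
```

Yes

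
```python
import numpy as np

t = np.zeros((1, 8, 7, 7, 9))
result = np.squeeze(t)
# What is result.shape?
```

(8, 7, 7, 9)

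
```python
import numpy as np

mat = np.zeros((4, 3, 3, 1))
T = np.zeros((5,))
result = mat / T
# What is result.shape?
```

(4, 3, 3, 5)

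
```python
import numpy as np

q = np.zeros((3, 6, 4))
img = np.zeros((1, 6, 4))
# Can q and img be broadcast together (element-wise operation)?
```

Yes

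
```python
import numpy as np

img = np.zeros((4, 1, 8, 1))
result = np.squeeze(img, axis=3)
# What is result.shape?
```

(4, 1, 8)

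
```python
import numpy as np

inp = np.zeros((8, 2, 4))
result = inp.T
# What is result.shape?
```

(4, 2, 8)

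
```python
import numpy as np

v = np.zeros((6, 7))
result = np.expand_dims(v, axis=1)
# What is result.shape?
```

(6, 1, 7)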